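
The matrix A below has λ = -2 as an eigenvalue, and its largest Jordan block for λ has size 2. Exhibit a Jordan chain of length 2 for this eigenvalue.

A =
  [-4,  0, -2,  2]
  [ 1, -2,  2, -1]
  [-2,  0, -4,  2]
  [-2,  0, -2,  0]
A Jordan chain for λ = -2 of length 2:
v_1 = (0, -1, 0, 0)ᵀ
v_2 = (1, 0, -1, 0)ᵀ

Let N = A − (-2)·I. We want v_2 with N^2 v_2 = 0 but N^1 v_2 ≠ 0; then v_{j-1} := N · v_j for j = 2, …, 2.

Pick v_2 = (1, 0, -1, 0)ᵀ.
Then v_1 = N · v_2 = (0, -1, 0, 0)ᵀ.

Sanity check: (A − (-2)·I) v_1 = (0, 0, 0, 0)ᵀ = 0. ✓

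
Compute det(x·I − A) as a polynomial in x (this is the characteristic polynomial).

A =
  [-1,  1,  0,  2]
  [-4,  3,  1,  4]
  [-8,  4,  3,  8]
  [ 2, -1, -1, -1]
x^4 - 4*x^3 + 6*x^2 - 4*x + 1

Expanding det(x·I − A) (e.g. by cofactor expansion or by noting that A is similar to its Jordan form J, which has the same characteristic polynomial as A) gives
  χ_A(x) = x^4 - 4*x^3 + 6*x^2 - 4*x + 1
which factors as (x - 1)^4. The eigenvalues (with algebraic multiplicities) are λ = 1 with multiplicity 4.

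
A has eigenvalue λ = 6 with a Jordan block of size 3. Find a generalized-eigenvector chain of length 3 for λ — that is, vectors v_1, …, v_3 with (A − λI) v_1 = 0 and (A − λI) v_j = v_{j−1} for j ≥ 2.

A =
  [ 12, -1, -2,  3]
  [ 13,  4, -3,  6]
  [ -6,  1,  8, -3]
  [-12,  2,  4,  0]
A Jordan chain for λ = 6 of length 3:
v_1 = (-1, -2, 1, 2)ᵀ
v_2 = (6, 13, -6, -12)ᵀ
v_3 = (1, 0, 0, 0)ᵀ

Let N = A − (6)·I. We want v_3 with N^3 v_3 = 0 but N^2 v_3 ≠ 0; then v_{j-1} := N · v_j for j = 3, …, 2.

Pick v_3 = (1, 0, 0, 0)ᵀ.
Then v_2 = N · v_3 = (6, 13, -6, -12)ᵀ.
Then v_1 = N · v_2 = (-1, -2, 1, 2)ᵀ.

Sanity check: (A − (6)·I) v_1 = (0, 0, 0, 0)ᵀ = 0. ✓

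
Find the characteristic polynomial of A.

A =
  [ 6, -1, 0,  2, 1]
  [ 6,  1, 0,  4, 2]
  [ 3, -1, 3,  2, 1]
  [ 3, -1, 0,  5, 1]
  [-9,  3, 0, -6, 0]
x^5 - 15*x^4 + 90*x^3 - 270*x^2 + 405*x - 243

Expanding det(x·I − A) (e.g. by cofactor expansion or by noting that A is similar to its Jordan form J, which has the same characteristic polynomial as A) gives
  χ_A(x) = x^5 - 15*x^4 + 90*x^3 - 270*x^2 + 405*x - 243
which factors as (x - 3)^5. The eigenvalues (with algebraic multiplicities) are λ = 3 with multiplicity 5.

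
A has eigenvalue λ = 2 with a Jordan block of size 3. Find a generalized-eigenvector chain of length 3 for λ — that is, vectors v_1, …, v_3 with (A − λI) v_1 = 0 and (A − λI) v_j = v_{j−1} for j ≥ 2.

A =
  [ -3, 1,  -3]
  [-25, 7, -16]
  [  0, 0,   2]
A Jordan chain for λ = 2 of length 3:
v_1 = (-1, -5, 0)ᵀ
v_2 = (-3, -16, 0)ᵀ
v_3 = (0, 0, 1)ᵀ

Let N = A − (2)·I. We want v_3 with N^3 v_3 = 0 but N^2 v_3 ≠ 0; then v_{j-1} := N · v_j for j = 3, …, 2.

Pick v_3 = (0, 0, 1)ᵀ.
Then v_2 = N · v_3 = (-3, -16, 0)ᵀ.
Then v_1 = N · v_2 = (-1, -5, 0)ᵀ.

Sanity check: (A − (2)·I) v_1 = (0, 0, 0)ᵀ = 0. ✓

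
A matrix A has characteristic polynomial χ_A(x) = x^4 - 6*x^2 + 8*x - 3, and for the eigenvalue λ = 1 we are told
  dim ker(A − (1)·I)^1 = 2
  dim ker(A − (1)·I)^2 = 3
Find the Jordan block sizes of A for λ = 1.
Block sizes for λ = 1: [2, 1]

From the dimensions of kernels of powers, the number of Jordan blocks of size at least j is d_j − d_{j−1} where d_j = dim ker(N^j) (with d_0 = 0). Computing the differences gives [2, 1].
The number of blocks of size exactly k is (#blocks of size ≥ k) − (#blocks of size ≥ k + 1), so the partition is: 1 block(s) of size 1, 1 block(s) of size 2.
In nonincreasing order the block sizes are [2, 1].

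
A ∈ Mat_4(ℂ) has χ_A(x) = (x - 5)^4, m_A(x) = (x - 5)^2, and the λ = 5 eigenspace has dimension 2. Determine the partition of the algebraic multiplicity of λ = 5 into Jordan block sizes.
Block sizes for λ = 5: [2, 2]

Step 1 — from the characteristic polynomial, algebraic multiplicity of λ = 5 is 4. From dim ker(A − (5)·I) = 2, there are exactly 2 Jordan blocks for λ = 5.
Step 2 — from the minimal polynomial, the factor (x − 5)^2 tells us the largest block for λ = 5 has size 2.
Step 3 — with total size 4, 2 blocks, and largest block 2, the block sizes (in nonincreasing order) are [2, 2].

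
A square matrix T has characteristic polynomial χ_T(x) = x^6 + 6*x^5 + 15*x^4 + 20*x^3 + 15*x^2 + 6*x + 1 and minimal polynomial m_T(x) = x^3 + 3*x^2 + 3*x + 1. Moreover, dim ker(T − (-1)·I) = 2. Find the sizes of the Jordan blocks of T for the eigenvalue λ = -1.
Block sizes for λ = -1: [3, 3]

Step 1 — from the characteristic polynomial, algebraic multiplicity of λ = -1 is 6. From dim ker(T − (-1)·I) = 2, there are exactly 2 Jordan blocks for λ = -1.
Step 2 — from the minimal polynomial, the factor (x + 1)^3 tells us the largest block for λ = -1 has size 3.
Step 3 — with total size 6, 2 blocks, and largest block 3, the block sizes (in nonincreasing order) are [3, 3].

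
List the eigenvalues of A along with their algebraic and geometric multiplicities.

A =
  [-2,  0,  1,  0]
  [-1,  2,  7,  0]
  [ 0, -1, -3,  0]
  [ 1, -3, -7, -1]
λ = -1: alg = 4, geom = 2

Step 1 — factor the characteristic polynomial to read off the algebraic multiplicities:
  χ_A(x) = (x + 1)^4

Step 2 — compute geometric multiplicities via the rank-nullity identity g(λ) = n − rank(A − λI):
  rank(A − (-1)·I) = 2, so dim ker(A − (-1)·I) = n − 2 = 2

Summary:
  λ = -1: algebraic multiplicity = 4, geometric multiplicity = 2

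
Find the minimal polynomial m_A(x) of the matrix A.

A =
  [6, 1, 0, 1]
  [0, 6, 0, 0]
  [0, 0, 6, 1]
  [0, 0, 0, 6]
x^2 - 12*x + 36

The characteristic polynomial is χ_A(x) = (x - 6)^4, so the eigenvalues are known. The minimal polynomial is
  m_A(x) = Π_λ (x − λ)^{k_λ}
where k_λ is the size of the *largest* Jordan block for λ (equivalently, the smallest k with (A − λI)^k v = 0 for every generalised eigenvector v of λ).

  λ = 6: largest Jordan block has size 2, contributing (x − 6)^2

So m_A(x) = (x - 6)^2 = x^2 - 12*x + 36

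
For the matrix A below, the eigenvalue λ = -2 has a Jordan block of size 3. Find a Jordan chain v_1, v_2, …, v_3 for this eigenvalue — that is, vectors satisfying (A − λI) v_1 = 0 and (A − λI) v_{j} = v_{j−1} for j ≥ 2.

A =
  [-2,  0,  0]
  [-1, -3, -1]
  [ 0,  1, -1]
A Jordan chain for λ = -2 of length 3:
v_1 = (0, 1, -1)ᵀ
v_2 = (0, -1, 0)ᵀ
v_3 = (1, 0, 0)ᵀ

Let N = A − (-2)·I. We want v_3 with N^3 v_3 = 0 but N^2 v_3 ≠ 0; then v_{j-1} := N · v_j for j = 3, …, 2.

Pick v_3 = (1, 0, 0)ᵀ.
Then v_2 = N · v_3 = (0, -1, 0)ᵀ.
Then v_1 = N · v_2 = (0, 1, -1)ᵀ.

Sanity check: (A − (-2)·I) v_1 = (0, 0, 0)ᵀ = 0. ✓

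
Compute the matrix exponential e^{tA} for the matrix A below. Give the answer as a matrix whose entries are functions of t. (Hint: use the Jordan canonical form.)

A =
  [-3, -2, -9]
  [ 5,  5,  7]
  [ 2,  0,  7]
e^{tA} =
  [4*t^2*exp(3*t) - 6*t*exp(3*t) + exp(3*t), 4*t^2*exp(3*t) - 2*t*exp(3*t), 2*t^2*exp(3*t) - 9*t*exp(3*t)]
  [-3*t^2*exp(3*t) + 5*t*exp(3*t), -3*t^2*exp(3*t) + 2*t*exp(3*t) + exp(3*t), -3*t^2*exp(3*t)/2 + 7*t*exp(3*t)]
  [-2*t^2*exp(3*t) + 2*t*exp(3*t), -2*t^2*exp(3*t), -t^2*exp(3*t) + 4*t*exp(3*t) + exp(3*t)]

Strategy: write A = P · J · P⁻¹ where J is a Jordan canonical form, so e^{tA} = P · e^{tJ} · P⁻¹, and e^{tJ} can be computed block-by-block.

A has Jordan form
J =
  [3, 1, 0]
  [0, 3, 1]
  [0, 0, 3]
(up to reordering of blocks).

Per-block formulas:
  For a 3×3 Jordan block J_3(3): exp(t · J_3(3)) = e^(3t)·(I + t·N + (t^2/2)·N^2), where N is the 3×3 nilpotent shift.

After assembling e^{tJ} and conjugating by P, we get:

e^{tA} =
  [4*t^2*exp(3*t) - 6*t*exp(3*t) + exp(3*t), 4*t^2*exp(3*t) - 2*t*exp(3*t), 2*t^2*exp(3*t) - 9*t*exp(3*t)]
  [-3*t^2*exp(3*t) + 5*t*exp(3*t), -3*t^2*exp(3*t) + 2*t*exp(3*t) + exp(3*t), -3*t^2*exp(3*t)/2 + 7*t*exp(3*t)]
  [-2*t^2*exp(3*t) + 2*t*exp(3*t), -2*t^2*exp(3*t), -t^2*exp(3*t) + 4*t*exp(3*t) + exp(3*t)]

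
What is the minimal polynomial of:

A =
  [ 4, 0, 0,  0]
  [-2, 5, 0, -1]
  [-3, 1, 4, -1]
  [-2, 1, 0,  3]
x^2 - 8*x + 16

The characteristic polynomial is χ_A(x) = (x - 4)^4, so the eigenvalues are known. The minimal polynomial is
  m_A(x) = Π_λ (x − λ)^{k_λ}
where k_λ is the size of the *largest* Jordan block for λ (equivalently, the smallest k with (A − λI)^k v = 0 for every generalised eigenvector v of λ).

  λ = 4: largest Jordan block has size 2, contributing (x − 4)^2

So m_A(x) = (x - 4)^2 = x^2 - 8*x + 16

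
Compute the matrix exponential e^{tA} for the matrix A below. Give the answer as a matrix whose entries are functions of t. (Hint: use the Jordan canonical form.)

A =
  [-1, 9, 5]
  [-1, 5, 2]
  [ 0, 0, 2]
e^{tA} =
  [-3*t*exp(2*t) + exp(2*t), 9*t*exp(2*t), 3*t^2*exp(2*t)/2 + 5*t*exp(2*t)]
  [-t*exp(2*t), 3*t*exp(2*t) + exp(2*t), t^2*exp(2*t)/2 + 2*t*exp(2*t)]
  [0, 0, exp(2*t)]

Strategy: write A = P · J · P⁻¹ where J is a Jordan canonical form, so e^{tA} = P · e^{tJ} · P⁻¹, and e^{tJ} can be computed block-by-block.

A has Jordan form
J =
  [2, 1, 0]
  [0, 2, 1]
  [0, 0, 2]
(up to reordering of blocks).

Per-block formulas:
  For a 3×3 Jordan block J_3(2): exp(t · J_3(2)) = e^(2t)·(I + t·N + (t^2/2)·N^2), where N is the 3×3 nilpotent shift.

After assembling e^{tJ} and conjugating by P, we get:

e^{tA} =
  [-3*t*exp(2*t) + exp(2*t), 9*t*exp(2*t), 3*t^2*exp(2*t)/2 + 5*t*exp(2*t)]
  [-t*exp(2*t), 3*t*exp(2*t) + exp(2*t), t^2*exp(2*t)/2 + 2*t*exp(2*t)]
  [0, 0, exp(2*t)]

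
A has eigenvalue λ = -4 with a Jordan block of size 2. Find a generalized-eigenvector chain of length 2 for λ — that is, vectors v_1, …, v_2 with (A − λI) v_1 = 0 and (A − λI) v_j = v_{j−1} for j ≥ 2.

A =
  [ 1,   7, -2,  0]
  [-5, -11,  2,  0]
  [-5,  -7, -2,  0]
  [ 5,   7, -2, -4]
A Jordan chain for λ = -4 of length 2:
v_1 = (5, -5, -5, 5)ᵀ
v_2 = (1, 0, 0, 0)ᵀ

Let N = A − (-4)·I. We want v_2 with N^2 v_2 = 0 but N^1 v_2 ≠ 0; then v_{j-1} := N · v_j for j = 2, …, 2.

Pick v_2 = (1, 0, 0, 0)ᵀ.
Then v_1 = N · v_2 = (5, -5, -5, 5)ᵀ.

Sanity check: (A − (-4)·I) v_1 = (0, 0, 0, 0)ᵀ = 0. ✓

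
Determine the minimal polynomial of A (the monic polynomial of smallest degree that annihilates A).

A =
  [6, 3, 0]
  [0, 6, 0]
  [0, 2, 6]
x^2 - 12*x + 36

The characteristic polynomial is χ_A(x) = (x - 6)^3, so the eigenvalues are known. The minimal polynomial is
  m_A(x) = Π_λ (x − λ)^{k_λ}
where k_λ is the size of the *largest* Jordan block for λ (equivalently, the smallest k with (A − λI)^k v = 0 for every generalised eigenvector v of λ).

  λ = 6: largest Jordan block has size 2, contributing (x − 6)^2

So m_A(x) = (x - 6)^2 = x^2 - 12*x + 36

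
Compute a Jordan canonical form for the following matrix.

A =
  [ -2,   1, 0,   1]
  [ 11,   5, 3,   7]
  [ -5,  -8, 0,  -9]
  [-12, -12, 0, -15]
J_3(-3) ⊕ J_1(-3)

The characteristic polynomial is
  det(x·I − A) = x^4 + 12*x^3 + 54*x^2 + 108*x + 81 = (x + 3)^4

Eigenvalues and multiplicities (the geometric multiplicity of λ is n − rank(A − λI), which equals the number of Jordan blocks for λ):
  λ = -3: algebraic multiplicity = 4, geometric multiplicity = 2

Determining the block sizes for each eigenvalue:
  λ = -3: with am = 4 and gm = 2, the partition is not yet determined (e.g. several partitions of 4 into 2 parts exist). Let N = A − (-3)·I. Computing rank(N^1) = 2, rank(N^2) = 1, rank(N^3) = 0; the number of blocks of size ≥ j is rank(N^{j−1}) − rank(N^j), giving [2, 1, 1]. So we have 1 block(s) of size 3, 1 block(s) of size 1 → block sizes [3, 1]

Assembling the blocks gives a Jordan form
J =
  [-3,  1,  0,  0]
  [ 0, -3,  1,  0]
  [ 0,  0, -3,  0]
  [ 0,  0,  0, -3]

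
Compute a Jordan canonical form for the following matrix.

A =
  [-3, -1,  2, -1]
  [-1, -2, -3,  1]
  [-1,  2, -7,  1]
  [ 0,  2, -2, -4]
J_3(-4) ⊕ J_1(-4)

The characteristic polynomial is
  det(x·I − A) = x^4 + 16*x^3 + 96*x^2 + 256*x + 256 = (x + 4)^4

Eigenvalues and multiplicities (the geometric multiplicity of λ is n − rank(A − λI), which equals the number of Jordan blocks for λ):
  λ = -4: algebraic multiplicity = 4, geometric multiplicity = 2

Determining the block sizes for each eigenvalue:
  λ = -4: with am = 4 and gm = 2, the partition is not yet determined (e.g. several partitions of 4 into 2 parts exist). Let N = A − (-4)·I. Computing rank(N^1) = 2, rank(N^2) = 1, rank(N^3) = 0; the number of blocks of size ≥ j is rank(N^{j−1}) − rank(N^j), giving [2, 1, 1]. So we have 1 block(s) of size 3, 1 block(s) of size 1 → block sizes [3, 1]

Assembling the blocks gives a Jordan form
J =
  [-4,  1,  0,  0]
  [ 0, -4,  1,  0]
  [ 0,  0, -4,  0]
  [ 0,  0,  0, -4]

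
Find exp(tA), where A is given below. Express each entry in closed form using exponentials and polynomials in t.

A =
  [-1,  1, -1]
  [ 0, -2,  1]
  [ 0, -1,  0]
e^{tA} =
  [exp(-t), t*exp(-t), -t*exp(-t)]
  [0, -t*exp(-t) + exp(-t), t*exp(-t)]
  [0, -t*exp(-t), t*exp(-t) + exp(-t)]

Strategy: write A = P · J · P⁻¹ where J is a Jordan canonical form, so e^{tA} = P · e^{tJ} · P⁻¹, and e^{tJ} can be computed block-by-block.

A has Jordan form
J =
  [-1,  1,  0]
  [ 0, -1,  0]
  [ 0,  0, -1]
(up to reordering of blocks).

Per-block formulas:
  For a 1×1 block at λ = -1: exp(t · [-1]) = [e^(-1t)].
  For a 2×2 Jordan block J_2(-1): exp(t · J_2(-1)) = e^(-1t)·(I + t·N), where N is the 2×2 nilpotent shift.

After assembling e^{tJ} and conjugating by P, we get:

e^{tA} =
  [exp(-t), t*exp(-t), -t*exp(-t)]
  [0, -t*exp(-t) + exp(-t), t*exp(-t)]
  [0, -t*exp(-t), t*exp(-t) + exp(-t)]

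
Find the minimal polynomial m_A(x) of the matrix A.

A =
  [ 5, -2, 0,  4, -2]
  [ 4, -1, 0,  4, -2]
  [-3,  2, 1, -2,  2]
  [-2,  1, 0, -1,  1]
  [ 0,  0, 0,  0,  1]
x^2 - 2*x + 1

The characteristic polynomial is χ_A(x) = (x - 1)^5, so the eigenvalues are known. The minimal polynomial is
  m_A(x) = Π_λ (x − λ)^{k_λ}
where k_λ is the size of the *largest* Jordan block for λ (equivalently, the smallest k with (A − λI)^k v = 0 for every generalised eigenvector v of λ).

  λ = 1: largest Jordan block has size 2, contributing (x − 1)^2

So m_A(x) = (x - 1)^2 = x^2 - 2*x + 1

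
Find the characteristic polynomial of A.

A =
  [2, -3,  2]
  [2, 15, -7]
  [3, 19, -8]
x^3 - 9*x^2 + 27*x - 27

Expanding det(x·I − A) (e.g. by cofactor expansion or by noting that A is similar to its Jordan form J, which has the same characteristic polynomial as A) gives
  χ_A(x) = x^3 - 9*x^2 + 27*x - 27
which factors as (x - 3)^3. The eigenvalues (with algebraic multiplicities) are λ = 3 with multiplicity 3.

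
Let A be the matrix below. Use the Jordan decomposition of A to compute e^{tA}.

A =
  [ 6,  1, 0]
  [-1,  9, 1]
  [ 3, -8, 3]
e^{tA} =
  [-t^2*exp(6*t)/2 + exp(6*t), 3*t^2*exp(6*t)/2 + t*exp(6*t), t^2*exp(6*t)/2]
  [-t*exp(6*t), 3*t*exp(6*t) + exp(6*t), t*exp(6*t)]
  [-t^2*exp(6*t)/2 + 3*t*exp(6*t), 3*t^2*exp(6*t)/2 - 8*t*exp(6*t), t^2*exp(6*t)/2 - 3*t*exp(6*t) + exp(6*t)]

Strategy: write A = P · J · P⁻¹ where J is a Jordan canonical form, so e^{tA} = P · e^{tJ} · P⁻¹, and e^{tJ} can be computed block-by-block.

A has Jordan form
J =
  [6, 1, 0]
  [0, 6, 1]
  [0, 0, 6]
(up to reordering of blocks).

Per-block formulas:
  For a 3×3 Jordan block J_3(6): exp(t · J_3(6)) = e^(6t)·(I + t·N + (t^2/2)·N^2), where N is the 3×3 nilpotent shift.

After assembling e^{tJ} and conjugating by P, we get:

e^{tA} =
  [-t^2*exp(6*t)/2 + exp(6*t), 3*t^2*exp(6*t)/2 + t*exp(6*t), t^2*exp(6*t)/2]
  [-t*exp(6*t), 3*t*exp(6*t) + exp(6*t), t*exp(6*t)]
  [-t^2*exp(6*t)/2 + 3*t*exp(6*t), 3*t^2*exp(6*t)/2 - 8*t*exp(6*t), t^2*exp(6*t)/2 - 3*t*exp(6*t) + exp(6*t)]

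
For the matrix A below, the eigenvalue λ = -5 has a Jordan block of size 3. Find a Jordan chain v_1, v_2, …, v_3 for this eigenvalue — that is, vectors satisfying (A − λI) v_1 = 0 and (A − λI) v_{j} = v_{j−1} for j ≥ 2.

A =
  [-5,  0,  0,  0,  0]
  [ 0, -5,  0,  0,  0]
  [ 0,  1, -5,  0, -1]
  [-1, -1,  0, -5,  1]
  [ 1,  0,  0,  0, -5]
A Jordan chain for λ = -5 of length 3:
v_1 = (0, 0, -1, 1, 0)ᵀ
v_2 = (0, 0, 0, -1, 1)ᵀ
v_3 = (1, 0, 0, 0, 0)ᵀ

Let N = A − (-5)·I. We want v_3 with N^3 v_3 = 0 but N^2 v_3 ≠ 0; then v_{j-1} := N · v_j for j = 3, …, 2.

Pick v_3 = (1, 0, 0, 0, 0)ᵀ.
Then v_2 = N · v_3 = (0, 0, 0, -1, 1)ᵀ.
Then v_1 = N · v_2 = (0, 0, -1, 1, 0)ᵀ.

Sanity check: (A − (-5)·I) v_1 = (0, 0, 0, 0, 0)ᵀ = 0. ✓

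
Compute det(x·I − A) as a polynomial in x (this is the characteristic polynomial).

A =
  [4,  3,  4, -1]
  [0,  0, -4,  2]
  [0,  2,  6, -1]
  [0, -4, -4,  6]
x^4 - 16*x^3 + 96*x^2 - 256*x + 256

Expanding det(x·I − A) (e.g. by cofactor expansion or by noting that A is similar to its Jordan form J, which has the same characteristic polynomial as A) gives
  χ_A(x) = x^4 - 16*x^3 + 96*x^2 - 256*x + 256
which factors as (x - 4)^4. The eigenvalues (with algebraic multiplicities) are λ = 4 with multiplicity 4.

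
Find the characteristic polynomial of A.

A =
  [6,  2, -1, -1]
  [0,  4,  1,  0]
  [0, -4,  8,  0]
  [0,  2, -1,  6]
x^4 - 24*x^3 + 216*x^2 - 864*x + 1296

Expanding det(x·I − A) (e.g. by cofactor expansion or by noting that A is similar to its Jordan form J, which has the same characteristic polynomial as A) gives
  χ_A(x) = x^4 - 24*x^3 + 216*x^2 - 864*x + 1296
which factors as (x - 6)^4. The eigenvalues (with algebraic multiplicities) are λ = 6 with multiplicity 4.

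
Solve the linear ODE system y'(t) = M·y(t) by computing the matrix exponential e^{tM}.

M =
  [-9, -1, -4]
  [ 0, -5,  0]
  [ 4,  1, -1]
e^{tM} =
  [-4*t*exp(-5*t) + exp(-5*t), -t*exp(-5*t), -4*t*exp(-5*t)]
  [0, exp(-5*t), 0]
  [4*t*exp(-5*t), t*exp(-5*t), 4*t*exp(-5*t) + exp(-5*t)]

Strategy: write M = P · J · P⁻¹ where J is a Jordan canonical form, so e^{tM} = P · e^{tJ} · P⁻¹, and e^{tJ} can be computed block-by-block.

M has Jordan form
J =
  [-5,  1,  0]
  [ 0, -5,  0]
  [ 0,  0, -5]
(up to reordering of blocks).

Per-block formulas:
  For a 2×2 Jordan block J_2(-5): exp(t · J_2(-5)) = e^(-5t)·(I + t·N), where N is the 2×2 nilpotent shift.
  For a 1×1 block at λ = -5: exp(t · [-5]) = [e^(-5t)].

After assembling e^{tJ} and conjugating by P, we get:

e^{tM} =
  [-4*t*exp(-5*t) + exp(-5*t), -t*exp(-5*t), -4*t*exp(-5*t)]
  [0, exp(-5*t), 0]
  [4*t*exp(-5*t), t*exp(-5*t), 4*t*exp(-5*t) + exp(-5*t)]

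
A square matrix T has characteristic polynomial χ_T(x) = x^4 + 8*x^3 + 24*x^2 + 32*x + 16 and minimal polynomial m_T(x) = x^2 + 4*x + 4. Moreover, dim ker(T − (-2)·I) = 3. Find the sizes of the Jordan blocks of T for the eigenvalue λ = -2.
Block sizes for λ = -2: [2, 1, 1]

Step 1 — from the characteristic polynomial, algebraic multiplicity of λ = -2 is 4. From dim ker(T − (-2)·I) = 3, there are exactly 3 Jordan blocks for λ = -2.
Step 2 — from the minimal polynomial, the factor (x + 2)^2 tells us the largest block for λ = -2 has size 2.
Step 3 — with total size 4, 3 blocks, and largest block 2, the block sizes (in nonincreasing order) are [2, 1, 1].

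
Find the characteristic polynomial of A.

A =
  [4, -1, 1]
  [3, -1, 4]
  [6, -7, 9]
x^3 - 12*x^2 + 48*x - 64

Expanding det(x·I − A) (e.g. by cofactor expansion or by noting that A is similar to its Jordan form J, which has the same characteristic polynomial as A) gives
  χ_A(x) = x^3 - 12*x^2 + 48*x - 64
which factors as (x - 4)^3. The eigenvalues (with algebraic multiplicities) are λ = 4 with multiplicity 3.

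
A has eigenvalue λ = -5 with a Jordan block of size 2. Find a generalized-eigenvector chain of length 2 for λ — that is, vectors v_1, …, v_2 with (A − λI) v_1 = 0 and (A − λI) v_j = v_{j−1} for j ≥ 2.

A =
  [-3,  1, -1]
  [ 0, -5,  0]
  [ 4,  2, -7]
A Jordan chain for λ = -5 of length 2:
v_1 = (2, 0, 4)ᵀ
v_2 = (1, 0, 0)ᵀ

Let N = A − (-5)·I. We want v_2 with N^2 v_2 = 0 but N^1 v_2 ≠ 0; then v_{j-1} := N · v_j for j = 2, …, 2.

Pick v_2 = (1, 0, 0)ᵀ.
Then v_1 = N · v_2 = (2, 0, 4)ᵀ.

Sanity check: (A − (-5)·I) v_1 = (0, 0, 0)ᵀ = 0. ✓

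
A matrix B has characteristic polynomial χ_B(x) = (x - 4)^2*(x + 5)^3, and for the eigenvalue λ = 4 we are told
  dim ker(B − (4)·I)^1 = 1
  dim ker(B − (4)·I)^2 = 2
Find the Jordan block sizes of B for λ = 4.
Block sizes for λ = 4: [2]

From the dimensions of kernels of powers, the number of Jordan blocks of size at least j is d_j − d_{j−1} where d_j = dim ker(N^j) (with d_0 = 0). Computing the differences gives [1, 1].
The number of blocks of size exactly k is (#blocks of size ≥ k) − (#blocks of size ≥ k + 1), so the partition is: 1 block(s) of size 2.
In nonincreasing order the block sizes are [2].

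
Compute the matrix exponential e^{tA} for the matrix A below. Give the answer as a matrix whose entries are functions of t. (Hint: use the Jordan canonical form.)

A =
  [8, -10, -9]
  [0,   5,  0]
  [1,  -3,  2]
e^{tA} =
  [3*t*exp(5*t) + exp(5*t), -3*t^2*exp(5*t)/2 - 10*t*exp(5*t), -9*t*exp(5*t)]
  [0, exp(5*t), 0]
  [t*exp(5*t), -t^2*exp(5*t)/2 - 3*t*exp(5*t), -3*t*exp(5*t) + exp(5*t)]

Strategy: write A = P · J · P⁻¹ where J is a Jordan canonical form, so e^{tA} = P · e^{tJ} · P⁻¹, and e^{tJ} can be computed block-by-block.

A has Jordan form
J =
  [5, 1, 0]
  [0, 5, 1]
  [0, 0, 5]
(up to reordering of blocks).

Per-block formulas:
  For a 3×3 Jordan block J_3(5): exp(t · J_3(5)) = e^(5t)·(I + t·N + (t^2/2)·N^2), where N is the 3×3 nilpotent shift.

After assembling e^{tJ} and conjugating by P, we get:

e^{tA} =
  [3*t*exp(5*t) + exp(5*t), -3*t^2*exp(5*t)/2 - 10*t*exp(5*t), -9*t*exp(5*t)]
  [0, exp(5*t), 0]
  [t*exp(5*t), -t^2*exp(5*t)/2 - 3*t*exp(5*t), -3*t*exp(5*t) + exp(5*t)]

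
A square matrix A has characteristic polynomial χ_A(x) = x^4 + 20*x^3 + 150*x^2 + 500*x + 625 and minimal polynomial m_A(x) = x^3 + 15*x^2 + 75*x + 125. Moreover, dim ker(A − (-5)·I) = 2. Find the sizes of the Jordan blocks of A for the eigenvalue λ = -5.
Block sizes for λ = -5: [3, 1]

Step 1 — from the characteristic polynomial, algebraic multiplicity of λ = -5 is 4. From dim ker(A − (-5)·I) = 2, there are exactly 2 Jordan blocks for λ = -5.
Step 2 — from the minimal polynomial, the factor (x + 5)^3 tells us the largest block for λ = -5 has size 3.
Step 3 — with total size 4, 2 blocks, and largest block 3, the block sizes (in nonincreasing order) are [3, 1].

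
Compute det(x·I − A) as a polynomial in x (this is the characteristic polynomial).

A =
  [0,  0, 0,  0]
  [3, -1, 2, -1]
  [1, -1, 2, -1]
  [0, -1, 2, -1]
x^4

Expanding det(x·I − A) (e.g. by cofactor expansion or by noting that A is similar to its Jordan form J, which has the same characteristic polynomial as A) gives
  χ_A(x) = x^4
which factors as x^4. The eigenvalues (with algebraic multiplicities) are λ = 0 with multiplicity 4.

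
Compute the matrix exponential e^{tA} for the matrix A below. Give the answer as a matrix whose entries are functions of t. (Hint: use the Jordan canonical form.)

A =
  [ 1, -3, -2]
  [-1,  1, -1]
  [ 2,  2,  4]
e^{tA} =
  [-t*exp(2*t) + exp(2*t), t^2*exp(2*t) - 3*t*exp(2*t), t^2*exp(2*t)/2 - 2*t*exp(2*t)]
  [-t*exp(2*t), t^2*exp(2*t) - t*exp(2*t) + exp(2*t), t^2*exp(2*t)/2 - t*exp(2*t)]
  [2*t*exp(2*t), -2*t^2*exp(2*t) + 2*t*exp(2*t), -t^2*exp(2*t) + 2*t*exp(2*t) + exp(2*t)]

Strategy: write A = P · J · P⁻¹ where J is a Jordan canonical form, so e^{tA} = P · e^{tJ} · P⁻¹, and e^{tJ} can be computed block-by-block.

A has Jordan form
J =
  [2, 1, 0]
  [0, 2, 1]
  [0, 0, 2]
(up to reordering of blocks).

Per-block formulas:
  For a 3×3 Jordan block J_3(2): exp(t · J_3(2)) = e^(2t)·(I + t·N + (t^2/2)·N^2), where N is the 3×3 nilpotent shift.

After assembling e^{tJ} and conjugating by P, we get:

e^{tA} =
  [-t*exp(2*t) + exp(2*t), t^2*exp(2*t) - 3*t*exp(2*t), t^2*exp(2*t)/2 - 2*t*exp(2*t)]
  [-t*exp(2*t), t^2*exp(2*t) - t*exp(2*t) + exp(2*t), t^2*exp(2*t)/2 - t*exp(2*t)]
  [2*t*exp(2*t), -2*t^2*exp(2*t) + 2*t*exp(2*t), -t^2*exp(2*t) + 2*t*exp(2*t) + exp(2*t)]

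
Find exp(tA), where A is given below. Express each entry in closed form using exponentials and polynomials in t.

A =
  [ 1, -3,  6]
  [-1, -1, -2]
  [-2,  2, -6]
e^{tA} =
  [3*t*exp(-2*t) + exp(-2*t), -3*t*exp(-2*t), 6*t*exp(-2*t)]
  [-t*exp(-2*t), t*exp(-2*t) + exp(-2*t), -2*t*exp(-2*t)]
  [-2*t*exp(-2*t), 2*t*exp(-2*t), -4*t*exp(-2*t) + exp(-2*t)]

Strategy: write A = P · J · P⁻¹ where J is a Jordan canonical form, so e^{tA} = P · e^{tJ} · P⁻¹, and e^{tJ} can be computed block-by-block.

A has Jordan form
J =
  [-2,  1,  0]
  [ 0, -2,  0]
  [ 0,  0, -2]
(up to reordering of blocks).

Per-block formulas:
  For a 2×2 Jordan block J_2(-2): exp(t · J_2(-2)) = e^(-2t)·(I + t·N), where N is the 2×2 nilpotent shift.
  For a 1×1 block at λ = -2: exp(t · [-2]) = [e^(-2t)].

After assembling e^{tJ} and conjugating by P, we get:

e^{tA} =
  [3*t*exp(-2*t) + exp(-2*t), -3*t*exp(-2*t), 6*t*exp(-2*t)]
  [-t*exp(-2*t), t*exp(-2*t) + exp(-2*t), -2*t*exp(-2*t)]
  [-2*t*exp(-2*t), 2*t*exp(-2*t), -4*t*exp(-2*t) + exp(-2*t)]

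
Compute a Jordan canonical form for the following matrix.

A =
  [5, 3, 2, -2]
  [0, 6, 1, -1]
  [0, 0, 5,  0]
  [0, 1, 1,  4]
J_3(5) ⊕ J_1(5)

The characteristic polynomial is
  det(x·I − A) = x^4 - 20*x^3 + 150*x^2 - 500*x + 625 = (x - 5)^4

Eigenvalues and multiplicities (the geometric multiplicity of λ is n − rank(A − λI), which equals the number of Jordan blocks for λ):
  λ = 5: algebraic multiplicity = 4, geometric multiplicity = 2

Determining the block sizes for each eigenvalue:
  λ = 5: with am = 4 and gm = 2, the partition is not yet determined (e.g. several partitions of 4 into 2 parts exist). Let N = A − (5)·I. Computing rank(N^1) = 2, rank(N^2) = 1, rank(N^3) = 0; the number of blocks of size ≥ j is rank(N^{j−1}) − rank(N^j), giving [2, 1, 1]. So we have 1 block(s) of size 3, 1 block(s) of size 1 → block sizes [3, 1]

Assembling the blocks gives a Jordan form
J =
  [5, 1, 0, 0]
  [0, 5, 1, 0]
  [0, 0, 5, 0]
  [0, 0, 0, 5]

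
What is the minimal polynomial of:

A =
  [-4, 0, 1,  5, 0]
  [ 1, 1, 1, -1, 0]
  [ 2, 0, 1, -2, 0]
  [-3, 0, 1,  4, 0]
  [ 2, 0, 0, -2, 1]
x^3 - x^2 - x + 1

The characteristic polynomial is χ_A(x) = (x - 1)^4*(x + 1), so the eigenvalues are known. The minimal polynomial is
  m_A(x) = Π_λ (x − λ)^{k_λ}
where k_λ is the size of the *largest* Jordan block for λ (equivalently, the smallest k with (A − λI)^k v = 0 for every generalised eigenvector v of λ).

  λ = -1: largest Jordan block has size 1, contributing (x + 1)
  λ = 1: largest Jordan block has size 2, contributing (x − 1)^2

So m_A(x) = (x - 1)^2*(x + 1) = x^3 - x^2 - x + 1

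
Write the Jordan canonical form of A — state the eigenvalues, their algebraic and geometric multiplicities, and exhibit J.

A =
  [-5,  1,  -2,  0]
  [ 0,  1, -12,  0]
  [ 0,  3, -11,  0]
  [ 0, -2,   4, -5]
J_2(-5) ⊕ J_1(-5) ⊕ J_1(-5)

The characteristic polynomial is
  det(x·I − A) = x^4 + 20*x^3 + 150*x^2 + 500*x + 625 = (x + 5)^4

Eigenvalues and multiplicities (the geometric multiplicity of λ is n − rank(A − λI), which equals the number of Jordan blocks for λ):
  λ = -5: algebraic multiplicity = 4, geometric multiplicity = 3

Determining the block sizes for each eigenvalue:
  λ = -5: 3 blocks summing to 4 forces exactly one block of size 2 and the rest size 1 → block sizes [2, 1, 1]

Assembling the blocks gives a Jordan form
J =
  [-5,  1,  0,  0]
  [ 0, -5,  0,  0]
  [ 0,  0, -5,  0]
  [ 0,  0,  0, -5]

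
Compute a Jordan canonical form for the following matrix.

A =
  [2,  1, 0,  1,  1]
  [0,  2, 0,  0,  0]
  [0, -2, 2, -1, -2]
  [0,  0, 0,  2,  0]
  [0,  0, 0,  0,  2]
J_2(2) ⊕ J_2(2) ⊕ J_1(2)

The characteristic polynomial is
  det(x·I − A) = x^5 - 10*x^4 + 40*x^3 - 80*x^2 + 80*x - 32 = (x - 2)^5

Eigenvalues and multiplicities (the geometric multiplicity of λ is n − rank(A − λI), which equals the number of Jordan blocks for λ):
  λ = 2: algebraic multiplicity = 5, geometric multiplicity = 3

Determining the block sizes for each eigenvalue:
  λ = 2: with am = 5 and gm = 3, the partition is not yet determined (e.g. several partitions of 5 into 3 parts exist). Let N = A − (2)·I. Computing rank(N^1) = 2, rank(N^2) = 0; the number of blocks of size ≥ j is rank(N^{j−1}) − rank(N^j), giving [3, 2]. So we have 2 block(s) of size 2, 1 block(s) of size 1 → block sizes [2, 2, 1]

Assembling the blocks gives a Jordan form
J =
  [2, 1, 0, 0, 0]
  [0, 2, 0, 0, 0]
  [0, 0, 2, 1, 0]
  [0, 0, 0, 2, 0]
  [0, 0, 0, 0, 2]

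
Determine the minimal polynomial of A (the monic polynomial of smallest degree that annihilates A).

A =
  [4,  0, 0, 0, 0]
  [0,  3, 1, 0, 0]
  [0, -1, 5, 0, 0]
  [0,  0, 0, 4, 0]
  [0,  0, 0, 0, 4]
x^2 - 8*x + 16

The characteristic polynomial is χ_A(x) = (x - 4)^5, so the eigenvalues are known. The minimal polynomial is
  m_A(x) = Π_λ (x − λ)^{k_λ}
where k_λ is the size of the *largest* Jordan block for λ (equivalently, the smallest k with (A − λI)^k v = 0 for every generalised eigenvector v of λ).

  λ = 4: largest Jordan block has size 2, contributing (x − 4)^2

So m_A(x) = (x - 4)^2 = x^2 - 8*x + 16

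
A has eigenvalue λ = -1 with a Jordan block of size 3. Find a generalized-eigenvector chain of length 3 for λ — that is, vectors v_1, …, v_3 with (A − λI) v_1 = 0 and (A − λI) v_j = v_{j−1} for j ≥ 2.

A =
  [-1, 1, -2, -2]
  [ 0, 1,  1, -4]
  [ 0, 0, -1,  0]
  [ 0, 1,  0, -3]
A Jordan chain for λ = -1 of length 3:
v_1 = (1, 2, 0, 1)ᵀ
v_2 = (-2, 1, 0, 0)ᵀ
v_3 = (0, 0, 1, 0)ᵀ

Let N = A − (-1)·I. We want v_3 with N^3 v_3 = 0 but N^2 v_3 ≠ 0; then v_{j-1} := N · v_j for j = 3, …, 2.

Pick v_3 = (0, 0, 1, 0)ᵀ.
Then v_2 = N · v_3 = (-2, 1, 0, 0)ᵀ.
Then v_1 = N · v_2 = (1, 2, 0, 1)ᵀ.

Sanity check: (A − (-1)·I) v_1 = (0, 0, 0, 0)ᵀ = 0. ✓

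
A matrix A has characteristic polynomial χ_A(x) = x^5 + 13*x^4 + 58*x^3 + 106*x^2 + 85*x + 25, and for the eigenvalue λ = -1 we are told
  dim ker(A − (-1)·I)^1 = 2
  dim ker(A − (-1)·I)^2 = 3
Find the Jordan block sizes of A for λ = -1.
Block sizes for λ = -1: [2, 1]

From the dimensions of kernels of powers, the number of Jordan blocks of size at least j is d_j − d_{j−1} where d_j = dim ker(N^j) (with d_0 = 0). Computing the differences gives [2, 1].
The number of blocks of size exactly k is (#blocks of size ≥ k) − (#blocks of size ≥ k + 1), so the partition is: 1 block(s) of size 1, 1 block(s) of size 2.
In nonincreasing order the block sizes are [2, 1].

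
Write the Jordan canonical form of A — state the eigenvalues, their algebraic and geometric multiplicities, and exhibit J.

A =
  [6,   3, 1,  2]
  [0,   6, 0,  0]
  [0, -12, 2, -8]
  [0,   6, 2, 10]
J_2(6) ⊕ J_1(6) ⊕ J_1(6)

The characteristic polynomial is
  det(x·I − A) = x^4 - 24*x^3 + 216*x^2 - 864*x + 1296 = (x - 6)^4

Eigenvalues and multiplicities (the geometric multiplicity of λ is n − rank(A − λI), which equals the number of Jordan blocks for λ):
  λ = 6: algebraic multiplicity = 4, geometric multiplicity = 3

Determining the block sizes for each eigenvalue:
  λ = 6: 3 blocks summing to 4 forces exactly one block of size 2 and the rest size 1 → block sizes [2, 1, 1]

Assembling the blocks gives a Jordan form
J =
  [6, 1, 0, 0]
  [0, 6, 0, 0]
  [0, 0, 6, 0]
  [0, 0, 0, 6]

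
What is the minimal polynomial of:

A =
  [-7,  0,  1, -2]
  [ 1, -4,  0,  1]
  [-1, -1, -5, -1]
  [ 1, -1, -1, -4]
x^3 + 15*x^2 + 75*x + 125

The characteristic polynomial is χ_A(x) = (x + 5)^4, so the eigenvalues are known. The minimal polynomial is
  m_A(x) = Π_λ (x − λ)^{k_λ}
where k_λ is the size of the *largest* Jordan block for λ (equivalently, the smallest k with (A − λI)^k v = 0 for every generalised eigenvector v of λ).

  λ = -5: largest Jordan block has size 3, contributing (x + 5)^3

So m_A(x) = (x + 5)^3 = x^3 + 15*x^2 + 75*x + 125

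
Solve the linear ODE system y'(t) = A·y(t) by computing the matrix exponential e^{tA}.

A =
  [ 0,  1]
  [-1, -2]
e^{tA} =
  [t*exp(-t) + exp(-t), t*exp(-t)]
  [-t*exp(-t), -t*exp(-t) + exp(-t)]

Strategy: write A = P · J · P⁻¹ where J is a Jordan canonical form, so e^{tA} = P · e^{tJ} · P⁻¹, and e^{tJ} can be computed block-by-block.

A has Jordan form
J =
  [-1,  1]
  [ 0, -1]
(up to reordering of blocks).

Per-block formulas:
  For a 2×2 Jordan block J_2(-1): exp(t · J_2(-1)) = e^(-1t)·(I + t·N), where N is the 2×2 nilpotent shift.

After assembling e^{tJ} and conjugating by P, we get:

e^{tA} =
  [t*exp(-t) + exp(-t), t*exp(-t)]
  [-t*exp(-t), -t*exp(-t) + exp(-t)]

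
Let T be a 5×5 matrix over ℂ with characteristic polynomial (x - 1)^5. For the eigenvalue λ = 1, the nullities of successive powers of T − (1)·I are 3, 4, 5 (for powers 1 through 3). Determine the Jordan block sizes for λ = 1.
Block sizes for λ = 1: [3, 1, 1]

From the dimensions of kernels of powers, the number of Jordan blocks of size at least j is d_j − d_{j−1} where d_j = dim ker(N^j) (with d_0 = 0). Computing the differences gives [3, 1, 1].
The number of blocks of size exactly k is (#blocks of size ≥ k) − (#blocks of size ≥ k + 1), so the partition is: 2 block(s) of size 1, 1 block(s) of size 3.
In nonincreasing order the block sizes are [3, 1, 1].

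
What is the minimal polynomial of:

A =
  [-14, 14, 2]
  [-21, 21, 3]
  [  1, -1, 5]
x^3 - 12*x^2 + 36*x

The characteristic polynomial is χ_A(x) = x*(x - 6)^2, so the eigenvalues are known. The minimal polynomial is
  m_A(x) = Π_λ (x − λ)^{k_λ}
where k_λ is the size of the *largest* Jordan block for λ (equivalently, the smallest k with (A − λI)^k v = 0 for every generalised eigenvector v of λ).

  λ = 0: largest Jordan block has size 1, contributing (x − 0)
  λ = 6: largest Jordan block has size 2, contributing (x − 6)^2

So m_A(x) = x*(x - 6)^2 = x^3 - 12*x^2 + 36*x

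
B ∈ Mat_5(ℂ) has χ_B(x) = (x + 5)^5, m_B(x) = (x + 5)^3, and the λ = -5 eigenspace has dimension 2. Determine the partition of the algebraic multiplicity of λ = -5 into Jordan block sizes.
Block sizes for λ = -5: [3, 2]

Step 1 — from the characteristic polynomial, algebraic multiplicity of λ = -5 is 5. From dim ker(B − (-5)·I) = 2, there are exactly 2 Jordan blocks for λ = -5.
Step 2 — from the minimal polynomial, the factor (x + 5)^3 tells us the largest block for λ = -5 has size 3.
Step 3 — with total size 5, 2 blocks, and largest block 3, the block sizes (in nonincreasing order) are [3, 2].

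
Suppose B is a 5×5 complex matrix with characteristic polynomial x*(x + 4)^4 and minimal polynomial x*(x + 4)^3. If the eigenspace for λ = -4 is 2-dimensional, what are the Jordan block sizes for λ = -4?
Block sizes for λ = -4: [3, 1]

Step 1 — from the characteristic polynomial, algebraic multiplicity of λ = -4 is 4. From dim ker(B − (-4)·I) = 2, there are exactly 2 Jordan blocks for λ = -4.
Step 2 — from the minimal polynomial, the factor (x + 4)^3 tells us the largest block for λ = -4 has size 3.
Step 3 — with total size 4, 2 blocks, and largest block 3, the block sizes (in nonincreasing order) are [3, 1].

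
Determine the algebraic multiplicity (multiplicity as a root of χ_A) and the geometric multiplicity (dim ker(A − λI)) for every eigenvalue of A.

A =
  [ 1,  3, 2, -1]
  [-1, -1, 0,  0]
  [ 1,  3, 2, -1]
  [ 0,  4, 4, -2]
λ = 0: alg = 4, geom = 2

Step 1 — factor the characteristic polynomial to read off the algebraic multiplicities:
  χ_A(x) = x^4

Step 2 — compute geometric multiplicities via the rank-nullity identity g(λ) = n − rank(A − λI):
  rank(A − (0)·I) = 2, so dim ker(A − (0)·I) = n − 2 = 2

Summary:
  λ = 0: algebraic multiplicity = 4, geometric multiplicity = 2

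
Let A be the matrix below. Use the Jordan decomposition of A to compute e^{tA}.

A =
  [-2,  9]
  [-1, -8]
e^{tA} =
  [3*t*exp(-5*t) + exp(-5*t), 9*t*exp(-5*t)]
  [-t*exp(-5*t), -3*t*exp(-5*t) + exp(-5*t)]

Strategy: write A = P · J · P⁻¹ where J is a Jordan canonical form, so e^{tA} = P · e^{tJ} · P⁻¹, and e^{tJ} can be computed block-by-block.

A has Jordan form
J =
  [-5,  1]
  [ 0, -5]
(up to reordering of blocks).

Per-block formulas:
  For a 2×2 Jordan block J_2(-5): exp(t · J_2(-5)) = e^(-5t)·(I + t·N), where N is the 2×2 nilpotent shift.

After assembling e^{tJ} and conjugating by P, we get:

e^{tA} =
  [3*t*exp(-5*t) + exp(-5*t), 9*t*exp(-5*t)]
  [-t*exp(-5*t), -3*t*exp(-5*t) + exp(-5*t)]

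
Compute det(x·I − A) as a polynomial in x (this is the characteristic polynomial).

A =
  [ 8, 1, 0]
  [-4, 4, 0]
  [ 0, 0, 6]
x^3 - 18*x^2 + 108*x - 216

Expanding det(x·I − A) (e.g. by cofactor expansion or by noting that A is similar to its Jordan form J, which has the same characteristic polynomial as A) gives
  χ_A(x) = x^3 - 18*x^2 + 108*x - 216
which factors as (x - 6)^3. The eigenvalues (with algebraic multiplicities) are λ = 6 with multiplicity 3.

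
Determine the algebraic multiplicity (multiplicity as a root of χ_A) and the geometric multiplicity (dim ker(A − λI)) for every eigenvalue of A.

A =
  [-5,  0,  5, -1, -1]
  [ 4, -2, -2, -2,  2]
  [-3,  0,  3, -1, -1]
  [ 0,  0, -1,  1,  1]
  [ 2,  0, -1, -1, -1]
λ = -2: alg = 2, geom = 2; λ = 0: alg = 3, geom = 1

Step 1 — factor the characteristic polynomial to read off the algebraic multiplicities:
  χ_A(x) = x^3*(x + 2)^2

Step 2 — compute geometric multiplicities via the rank-nullity identity g(λ) = n − rank(A − λI):
  rank(A − (-2)·I) = 3, so dim ker(A − (-2)·I) = n − 3 = 2
  rank(A − (0)·I) = 4, so dim ker(A − (0)·I) = n − 4 = 1

Summary:
  λ = -2: algebraic multiplicity = 2, geometric multiplicity = 2
  λ = 0: algebraic multiplicity = 3, geometric multiplicity = 1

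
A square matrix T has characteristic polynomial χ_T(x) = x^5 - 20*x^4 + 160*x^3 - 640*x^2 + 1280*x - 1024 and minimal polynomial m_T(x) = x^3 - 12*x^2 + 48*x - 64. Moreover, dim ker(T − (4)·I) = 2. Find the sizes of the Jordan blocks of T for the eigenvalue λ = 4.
Block sizes for λ = 4: [3, 2]

Step 1 — from the characteristic polynomial, algebraic multiplicity of λ = 4 is 5. From dim ker(T − (4)·I) = 2, there are exactly 2 Jordan blocks for λ = 4.
Step 2 — from the minimal polynomial, the factor (x − 4)^3 tells us the largest block for λ = 4 has size 3.
Step 3 — with total size 5, 2 blocks, and largest block 3, the block sizes (in nonincreasing order) are [3, 2].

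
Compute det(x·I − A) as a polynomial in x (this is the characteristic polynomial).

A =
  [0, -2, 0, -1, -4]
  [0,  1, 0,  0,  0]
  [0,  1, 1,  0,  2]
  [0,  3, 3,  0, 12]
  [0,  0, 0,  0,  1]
x^5 - 3*x^4 + 3*x^3 - x^2

Expanding det(x·I − A) (e.g. by cofactor expansion or by noting that A is similar to its Jordan form J, which has the same characteristic polynomial as A) gives
  χ_A(x) = x^5 - 3*x^4 + 3*x^3 - x^2
which factors as x^2*(x - 1)^3. The eigenvalues (with algebraic multiplicities) are λ = 0 with multiplicity 2, λ = 1 with multiplicity 3.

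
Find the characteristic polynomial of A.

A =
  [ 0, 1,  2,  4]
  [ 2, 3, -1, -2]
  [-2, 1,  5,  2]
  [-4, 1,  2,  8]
x^4 - 16*x^3 + 96*x^2 - 256*x + 256

Expanding det(x·I − A) (e.g. by cofactor expansion or by noting that A is similar to its Jordan form J, which has the same characteristic polynomial as A) gives
  χ_A(x) = x^4 - 16*x^3 + 96*x^2 - 256*x + 256
which factors as (x - 4)^4. The eigenvalues (with algebraic multiplicities) are λ = 4 with multiplicity 4.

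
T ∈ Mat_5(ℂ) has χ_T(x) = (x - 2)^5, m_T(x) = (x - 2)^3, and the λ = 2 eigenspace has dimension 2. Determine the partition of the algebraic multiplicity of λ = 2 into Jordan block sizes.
Block sizes for λ = 2: [3, 2]

Step 1 — from the characteristic polynomial, algebraic multiplicity of λ = 2 is 5. From dim ker(T − (2)·I) = 2, there are exactly 2 Jordan blocks for λ = 2.
Step 2 — from the minimal polynomial, the factor (x − 2)^3 tells us the largest block for λ = 2 has size 3.
Step 3 — with total size 5, 2 blocks, and largest block 3, the block sizes (in nonincreasing order) are [3, 2].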